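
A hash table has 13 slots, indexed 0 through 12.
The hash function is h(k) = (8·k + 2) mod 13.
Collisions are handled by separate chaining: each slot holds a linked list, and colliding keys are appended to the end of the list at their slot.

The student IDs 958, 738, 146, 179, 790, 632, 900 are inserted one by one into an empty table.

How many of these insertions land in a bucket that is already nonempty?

3

958 → bucket 9
738 → bucket 4
146 → bucket 0
179 → bucket 4 (collision)
790 → bucket 4 (collision)
632 → bucket 1
900 → bucket 0 (collision)
Final buckets:
0: 146 -> 900
1: 632
2: .
3: .
4: 738 -> 179 -> 790
5: .
6: .
7: .
8: .
9: 958
10: .
11: .
12: .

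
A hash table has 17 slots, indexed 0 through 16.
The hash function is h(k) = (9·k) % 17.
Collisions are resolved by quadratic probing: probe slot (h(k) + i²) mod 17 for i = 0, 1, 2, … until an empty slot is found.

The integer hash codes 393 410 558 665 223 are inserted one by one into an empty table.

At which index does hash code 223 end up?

393: h=1 → slot 1
410: h=1, probe 1,2 → slot 2
558: h=7 → slot 7
665: h=1, probe 1,2,5 → slot 5
223: h=1, probe 1,2,5,10 → slot 10
Table: [., 393, 410, ., ., 665, ., 558, ., ., 223, ., ., ., ., ., .]

10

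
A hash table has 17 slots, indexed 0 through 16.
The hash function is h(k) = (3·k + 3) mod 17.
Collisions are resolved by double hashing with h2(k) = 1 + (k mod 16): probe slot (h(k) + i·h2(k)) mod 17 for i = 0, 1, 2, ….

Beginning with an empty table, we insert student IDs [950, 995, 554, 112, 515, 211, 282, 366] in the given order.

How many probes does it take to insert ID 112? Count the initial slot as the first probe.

950 hashes to 14; slot 14 is free -> place at 14.
995 hashes to 13; slot 13 is free -> place at 13.
554 hashes to 16; slot 16 is free -> place at 16.
112 hashes to 16, h2=1; 16 taken -> place at 0.
515 hashes to 1; slot 1 is free -> place at 1.
211 hashes to 7; slot 7 is free -> place at 7.
282 hashes to 16, h2=11; 16 taken -> place at 10.
366 hashes to 13, h2=15; 13 taken -> place at 11.
Table: [112, 515, _, _, _, _, _, 211, _, _, 282, 366, _, 995, 950, _, 554]

2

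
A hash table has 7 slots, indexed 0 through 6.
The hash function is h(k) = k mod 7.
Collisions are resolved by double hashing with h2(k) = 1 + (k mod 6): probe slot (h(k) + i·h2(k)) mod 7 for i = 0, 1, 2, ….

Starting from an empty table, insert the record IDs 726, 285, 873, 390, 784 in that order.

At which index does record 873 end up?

6

726 hashes to 5; slot 5 is free -> place at 5.
285 hashes to 5, h2=4; 5 taken -> place at 2.
873 hashes to 5, h2=4; 5,2 taken -> place at 6.
390 hashes to 5, h2=1; 5,6 taken -> place at 0.
784 hashes to 0, h2=5; 0,5 taken -> place at 3.
Table: [390, _, 285, 784, _, 726, 873]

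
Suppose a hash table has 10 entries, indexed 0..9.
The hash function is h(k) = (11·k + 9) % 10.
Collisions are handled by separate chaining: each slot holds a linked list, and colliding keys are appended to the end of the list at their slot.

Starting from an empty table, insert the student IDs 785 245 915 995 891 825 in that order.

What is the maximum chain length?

5

Insert 785: h=4, bucket 4 empty → new chain.
Insert 245: h=4, bucket 4 nonempty → append to chain.
Insert 915: h=4, bucket 4 nonempty → append to chain.
Insert 995: h=4, bucket 4 nonempty → append to chain.
Insert 891: h=0, bucket 0 empty → new chain.
Insert 825: h=4, bucket 4 nonempty → append to chain.
Final buckets:
0: 891
1: —
2: —
3: —
4: 785 -> 245 -> 915 -> 995 -> 825
5: —
6: —
7: —
8: —
9: —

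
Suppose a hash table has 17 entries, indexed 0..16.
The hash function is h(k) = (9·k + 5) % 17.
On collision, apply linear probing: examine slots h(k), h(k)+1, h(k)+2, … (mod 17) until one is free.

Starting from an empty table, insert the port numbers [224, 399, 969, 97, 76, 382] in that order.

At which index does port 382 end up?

12

224 hashes to 15; slot 15 is free → place at 15.
399 hashes to 9; slot 9 is free → place at 9.
969 hashes to 5; slot 5 is free → place at 5.
97 hashes to 11; slot 11 is free → place at 11.
76 hashes to 9; 9 taken → place at 10.
382 hashes to 9; 9,10,11 taken → place at 12.
Table: [_, _, _, _, _, 969, _, _, _, 399, 76, 97, 382, _, _, 224, _]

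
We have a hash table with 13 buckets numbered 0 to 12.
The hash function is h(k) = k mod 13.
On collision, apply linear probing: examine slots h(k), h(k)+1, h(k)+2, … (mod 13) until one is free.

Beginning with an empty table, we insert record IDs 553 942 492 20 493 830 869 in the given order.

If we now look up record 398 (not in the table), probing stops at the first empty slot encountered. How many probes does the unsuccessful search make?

553: h=7 => slot 7
942: h=6 => slot 6
492: h=11 => slot 11
20: h=7, probe 7,8 => slot 8
493: h=12 => slot 12
830: h=11, probe 11,12,0 => slot 0
869: h=11, probe 11,12,0,1 => slot 1
Table: [830, 869, ∅, ∅, ∅, ∅, 942, 553, 20, ∅, ∅, 492, 493]
Lookup 398: h=8, probe 8,9 → slot 9 empty, not found.

2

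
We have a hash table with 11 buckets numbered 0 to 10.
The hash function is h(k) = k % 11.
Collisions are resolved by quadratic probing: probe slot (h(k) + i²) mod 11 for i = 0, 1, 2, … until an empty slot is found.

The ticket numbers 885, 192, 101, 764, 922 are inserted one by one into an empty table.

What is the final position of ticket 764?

9

885 hashes to 5; slot 5 is free => place at 5.
192 hashes to 5; 5 taken => place at 6.
101 hashes to 2; slot 2 is free => place at 2.
764 hashes to 5; 5,6 taken => place at 9.
922 hashes to 9; 9 taken => place at 10.
Table: [—, —, 101, —, —, 885, 192, —, —, 764, 922]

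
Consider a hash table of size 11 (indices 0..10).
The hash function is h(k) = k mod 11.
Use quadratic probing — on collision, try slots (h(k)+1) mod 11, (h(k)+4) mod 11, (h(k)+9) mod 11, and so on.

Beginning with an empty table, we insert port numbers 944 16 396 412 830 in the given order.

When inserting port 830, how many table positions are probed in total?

4

944: h=9 => slot 9
16: h=5 => slot 5
396: h=0 => slot 0
412: h=5, probe 5,6 => slot 6
830: h=5, probe 5,6,9,3 => slot 3
Table: [396, _, _, 830, _, 16, 412, _, _, 944, _]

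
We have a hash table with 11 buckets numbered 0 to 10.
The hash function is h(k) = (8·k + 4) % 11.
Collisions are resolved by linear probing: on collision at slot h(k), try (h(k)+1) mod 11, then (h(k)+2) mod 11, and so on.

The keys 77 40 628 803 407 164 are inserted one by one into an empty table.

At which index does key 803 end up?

6

Insert 77: h=4, slot 4 empty -> index 4.
Insert 40: h=5, slot 5 empty -> index 5.
Insert 628: h=1, slot 1 empty -> index 1.
Insert 803: h=4, slots 4,5 occupied -> index 6.
Insert 407: h=4, slots 4,5,6 occupied -> index 7.
Insert 164: h=7, slot 7 occupied -> index 8.
Table: [-, 628, -, -, 77, 40, 803, 407, 164, -, -]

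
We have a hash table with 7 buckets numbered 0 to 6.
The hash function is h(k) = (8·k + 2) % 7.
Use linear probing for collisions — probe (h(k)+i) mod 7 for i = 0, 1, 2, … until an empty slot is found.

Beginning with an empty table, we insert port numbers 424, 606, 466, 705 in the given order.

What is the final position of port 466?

1

Insert 424: h=6, slot 6 empty → index 6.
Insert 606: h=6, slot 6 occupied → index 0.
Insert 466: h=6, slots 6,0 occupied → index 1.
Insert 705: h=0, slots 0,1 occupied → index 2.
Table: [606, 466, 705, -, -, -, 424]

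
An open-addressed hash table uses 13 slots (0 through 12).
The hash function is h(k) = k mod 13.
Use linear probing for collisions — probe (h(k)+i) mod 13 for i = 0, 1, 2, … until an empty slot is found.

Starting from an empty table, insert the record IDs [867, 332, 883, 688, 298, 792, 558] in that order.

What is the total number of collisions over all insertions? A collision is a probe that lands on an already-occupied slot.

10

Insert 867: h=9, slot 9 empty => index 9.
Insert 332: h=7, slot 7 empty => index 7.
Insert 883: h=12, slot 12 empty => index 12.
Insert 688: h=12, slot 12 occupied => index 0.
Insert 298: h=12, slots 12,0 occupied => index 1.
Insert 792: h=12, slots 12,0,1 occupied => index 2.
Insert 558: h=12, slots 12,0,1,2 occupied => index 3.
Table: [688, 298, 792, 558, —, —, —, 332, —, 867, —, —, 883]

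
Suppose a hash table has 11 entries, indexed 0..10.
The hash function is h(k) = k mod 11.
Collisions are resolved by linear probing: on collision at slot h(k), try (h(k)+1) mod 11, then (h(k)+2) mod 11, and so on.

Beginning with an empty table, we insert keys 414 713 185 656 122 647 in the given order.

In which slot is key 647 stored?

0

414: h=7 => slot 7
713: h=9 => slot 9
185: h=9, probe 9,10 => slot 10
656: h=7, probe 7,8 => slot 8
122: h=1 => slot 1
647: h=9, probe 9,10,0 => slot 0
Table: [647, 122, -, -, -, -, -, 414, 656, 713, 185]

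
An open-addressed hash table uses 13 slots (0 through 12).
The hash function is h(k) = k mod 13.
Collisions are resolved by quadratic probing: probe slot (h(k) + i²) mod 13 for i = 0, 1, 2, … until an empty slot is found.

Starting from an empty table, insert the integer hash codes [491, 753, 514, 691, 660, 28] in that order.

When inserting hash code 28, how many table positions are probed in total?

2

Insert 491: h=10, slot 10 empty → index 10.
Insert 753: h=12, slot 12 empty → index 12.
Insert 514: h=7, slot 7 empty → index 7.
Insert 691: h=2, slot 2 empty → index 2.
Insert 660: h=10, slot 10 occupied → index 11.
Insert 28: h=2, slot 2 occupied → index 3.
Table: [_, _, 691, 28, _, _, _, 514, _, _, 491, 660, 753]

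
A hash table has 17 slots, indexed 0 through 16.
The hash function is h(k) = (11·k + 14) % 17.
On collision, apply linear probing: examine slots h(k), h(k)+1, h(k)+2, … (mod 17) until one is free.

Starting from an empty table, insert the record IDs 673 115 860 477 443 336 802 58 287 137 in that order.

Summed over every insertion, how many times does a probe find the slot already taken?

15

673: h=5 -> slot 5
115: h=4 -> slot 4
860: h=5, probe 5,6 -> slot 6
477: h=8 -> slot 8
443: h=8, probe 8,9 -> slot 9
336: h=4, probe 4,5,6,7 -> slot 7
802: h=13 -> slot 13
58: h=6, probe 6,7,8,9,10 -> slot 10
287: h=9, probe 9,10,11 -> slot 11
137: h=8, probe 8,9,10,11,12 -> slot 12
Table: [∅, ∅, ∅, ∅, 115, 673, 860, 336, 477, 443, 58, 287, 137, 802, ∅, ∅, ∅]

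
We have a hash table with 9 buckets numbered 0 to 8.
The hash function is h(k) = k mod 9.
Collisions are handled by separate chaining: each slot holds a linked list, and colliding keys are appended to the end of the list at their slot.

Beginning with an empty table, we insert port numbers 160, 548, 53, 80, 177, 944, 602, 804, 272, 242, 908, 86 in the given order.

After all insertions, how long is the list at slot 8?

7

160 -> bucket 7
548 -> bucket 8
53 -> bucket 8 (collision)
80 -> bucket 8 (collision)
177 -> bucket 6
944 -> bucket 8 (collision)
602 -> bucket 8 (collision)
804 -> bucket 3
272 -> bucket 2
242 -> bucket 8 (collision)
908 -> bucket 8 (collision)
86 -> bucket 5
Final buckets:
0: —
1: —
2: 272
3: 804
4: —
5: 86
6: 177
7: 160
8: 548 -> 53 -> 80 -> 944 -> 602 -> 242 -> 908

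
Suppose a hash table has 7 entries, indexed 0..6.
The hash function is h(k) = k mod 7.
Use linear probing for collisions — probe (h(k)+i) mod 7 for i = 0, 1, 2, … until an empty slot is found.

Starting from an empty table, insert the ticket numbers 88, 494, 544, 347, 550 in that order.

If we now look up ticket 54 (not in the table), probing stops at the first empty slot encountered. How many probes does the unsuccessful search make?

5

88: h=4 → slot 4
494: h=4, probe 4,5 → slot 5
544: h=5, probe 5,6 → slot 6
347: h=4, probe 4,5,6,0 → slot 0
550: h=4, probe 4,5,6,0,1 → slot 1
Table: [347, 550, ., ., 88, 494, 544]
Lookup 54: h=5, probe 5,6,0,1,2 → slot 2 empty, not found.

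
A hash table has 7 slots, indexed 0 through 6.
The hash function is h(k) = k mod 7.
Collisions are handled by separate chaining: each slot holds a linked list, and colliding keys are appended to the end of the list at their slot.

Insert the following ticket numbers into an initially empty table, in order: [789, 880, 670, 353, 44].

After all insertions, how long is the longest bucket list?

3

Insert 789: h=5, bucket 5 empty → new chain.
Insert 880: h=5, bucket 5 nonempty → append to chain.
Insert 670: h=5, bucket 5 nonempty → append to chain.
Insert 353: h=3, bucket 3 empty → new chain.
Insert 44: h=2, bucket 2 empty → new chain.
Final buckets:
0: _
1: _
2: 44
3: 353
4: _
5: 789 -> 880 -> 670
6: _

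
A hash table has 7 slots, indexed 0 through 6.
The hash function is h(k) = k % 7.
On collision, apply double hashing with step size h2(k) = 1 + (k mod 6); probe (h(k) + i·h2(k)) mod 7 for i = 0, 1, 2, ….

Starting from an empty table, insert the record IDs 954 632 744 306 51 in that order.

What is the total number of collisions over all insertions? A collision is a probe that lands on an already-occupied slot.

954 hashes to 2; slot 2 is free → place at 2.
632 hashes to 2, h2=3; 2 taken → place at 5.
744 hashes to 2, h2=1; 2 taken → place at 3.
306 hashes to 5, h2=1; 5 taken → place at 6.
51 hashes to 2, h2=4; 2,6,3 taken → place at 0.
Table: [51, —, 954, 744, —, 632, 306]

6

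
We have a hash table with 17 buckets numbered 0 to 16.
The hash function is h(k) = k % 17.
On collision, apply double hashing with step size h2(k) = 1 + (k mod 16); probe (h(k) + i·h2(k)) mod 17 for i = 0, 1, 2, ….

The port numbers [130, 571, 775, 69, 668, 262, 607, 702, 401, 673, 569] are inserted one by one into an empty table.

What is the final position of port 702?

130 hashes to 11; slot 11 is free -> place at 11.
571 hashes to 10; slot 10 is free -> place at 10.
775 hashes to 10, h2=8; 10 taken -> place at 1.
69 hashes to 1, h2=6; 1 taken -> place at 7.
668 hashes to 5; slot 5 is free -> place at 5.
262 hashes to 7, h2=7; 7 taken -> place at 14.
607 hashes to 12; slot 12 is free -> place at 12.
702 hashes to 5, h2=15; 5 taken -> place at 3.
401 hashes to 10, h2=2; 10,12,14 taken -> place at 16.
673 hashes to 10, h2=2; 10,12,14,16,1,3,5,7 taken -> place at 9.
569 hashes to 8; slot 8 is free -> place at 8.
Table: [-, 775, -, 702, -, 668, -, 69, 569, 673, 571, 130, 607, -, 262, -, 401]

3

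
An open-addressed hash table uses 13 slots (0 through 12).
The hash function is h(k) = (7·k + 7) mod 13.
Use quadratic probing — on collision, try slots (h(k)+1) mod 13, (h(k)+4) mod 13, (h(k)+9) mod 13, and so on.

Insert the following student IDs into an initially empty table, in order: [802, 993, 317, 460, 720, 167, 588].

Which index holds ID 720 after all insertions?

12

802: h=5 => slot 5
993: h=3 => slot 3
317: h=3, probe 3,4 => slot 4
460: h=3, probe 3,4,7 => slot 7
720: h=3, probe 3,4,7,12 => slot 12
167: h=6 => slot 6
588: h=2 => slot 2
Table: [-, -, 588, 993, 317, 802, 167, 460, -, -, -, -, 720]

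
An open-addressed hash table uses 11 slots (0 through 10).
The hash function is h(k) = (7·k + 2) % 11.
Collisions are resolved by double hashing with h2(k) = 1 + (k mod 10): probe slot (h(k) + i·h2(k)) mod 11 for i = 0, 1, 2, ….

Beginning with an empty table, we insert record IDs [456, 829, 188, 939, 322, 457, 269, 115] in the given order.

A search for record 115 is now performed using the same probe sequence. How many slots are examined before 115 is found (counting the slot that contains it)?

2

456: h=4 → slot 4
829: h=8 → slot 8
188: h=9 → slot 9
939: h=8, h2=10, probe 8,7 → slot 7
322: h=1 → slot 1
457: h=0 → slot 0
269: h=4, h2=10, probe 4,3 → slot 3
115: h=4, h2=6, probe 4,10 → slot 10
Table: [457, 322, _, 269, 456, _, _, 939, 829, 188, 115]
Lookup 115: h=4, h2=6, probe 4,10 → found at 10.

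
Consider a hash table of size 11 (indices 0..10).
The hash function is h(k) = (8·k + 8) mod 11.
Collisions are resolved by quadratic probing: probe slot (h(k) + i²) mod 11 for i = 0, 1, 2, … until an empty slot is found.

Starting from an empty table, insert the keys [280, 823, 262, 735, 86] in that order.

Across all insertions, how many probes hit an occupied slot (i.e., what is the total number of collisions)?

9

280: h=4 => slot 4
823: h=3 => slot 3
262: h=3, probe 3,4,7 => slot 7
735: h=3, probe 3,4,7,1 => slot 1
86: h=3, probe 3,4,7,1,8 => slot 8
Table: [_, 735, _, 823, 280, _, _, 262, 86, _, _]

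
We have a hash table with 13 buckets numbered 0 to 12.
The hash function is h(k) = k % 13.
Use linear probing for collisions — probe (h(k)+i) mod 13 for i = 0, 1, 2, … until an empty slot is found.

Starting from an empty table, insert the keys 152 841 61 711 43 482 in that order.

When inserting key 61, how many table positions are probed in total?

3

Insert 152: h=9, slot 9 empty → index 9.
Insert 841: h=9, slot 9 occupied → index 10.
Insert 61: h=9, slots 9,10 occupied → index 11.
Insert 711: h=9, slots 9,10,11 occupied → index 12.
Insert 43: h=4, slot 4 empty → index 4.
Insert 482: h=1, slot 1 empty → index 1.
Table: [-, 482, -, -, 43, -, -, -, -, 152, 841, 61, 711]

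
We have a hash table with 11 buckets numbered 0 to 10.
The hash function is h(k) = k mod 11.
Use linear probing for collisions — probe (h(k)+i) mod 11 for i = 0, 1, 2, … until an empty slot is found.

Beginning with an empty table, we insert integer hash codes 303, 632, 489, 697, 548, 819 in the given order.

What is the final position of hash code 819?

303: h=6 => slot 6
632: h=5 => slot 5
489: h=5, probe 5,6,7 => slot 7
697: h=4 => slot 4
548: h=9 => slot 9
819: h=5, probe 5,6,7,8 => slot 8
Table: [∅, ∅, ∅, ∅, 697, 632, 303, 489, 819, 548, ∅]

8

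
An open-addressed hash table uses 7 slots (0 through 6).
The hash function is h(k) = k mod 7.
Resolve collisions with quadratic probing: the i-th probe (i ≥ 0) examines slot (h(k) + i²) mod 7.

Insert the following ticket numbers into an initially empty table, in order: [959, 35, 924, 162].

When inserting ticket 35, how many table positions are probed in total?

2

959 hashes to 0; slot 0 is free -> place at 0.
35 hashes to 0; 0 taken -> place at 1.
924 hashes to 0; 0,1 taken -> place at 4.
162 hashes to 1; 1 taken -> place at 2.
Table: [959, 35, 162, —, 924, —, —]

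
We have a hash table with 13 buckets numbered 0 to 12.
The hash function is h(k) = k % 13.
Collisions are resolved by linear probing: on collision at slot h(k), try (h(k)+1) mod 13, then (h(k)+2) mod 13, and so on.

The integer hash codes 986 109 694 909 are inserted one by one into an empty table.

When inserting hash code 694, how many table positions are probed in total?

2

986 hashes to 11; slot 11 is free → place at 11.
109 hashes to 5; slot 5 is free → place at 5.
694 hashes to 5; 5 taken → place at 6.
909 hashes to 12; slot 12 is free → place at 12.
Table: [∅, ∅, ∅, ∅, ∅, 109, 694, ∅, ∅, ∅, ∅, 986, 909]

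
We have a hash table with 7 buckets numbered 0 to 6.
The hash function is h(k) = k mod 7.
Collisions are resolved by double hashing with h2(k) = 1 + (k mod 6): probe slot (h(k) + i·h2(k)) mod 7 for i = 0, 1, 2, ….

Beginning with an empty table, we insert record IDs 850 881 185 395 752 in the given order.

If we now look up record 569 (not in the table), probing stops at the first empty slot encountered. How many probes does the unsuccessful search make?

3

Insert 850: h=3, slot 3 empty → index 3.
Insert 881: h=6, slot 6 empty → index 6.
Insert 185: h=3, h2=6, slot 3 occupied → index 2.
Insert 395: h=3, h2=6, slots 3,2 occupied → index 1.
Insert 752: h=3, h2=3, slots 3,6,2 occupied → index 5.
Table: [—, 395, 185, 850, —, 752, 881]
Lookup 569: h=2, h2=6, probe 2,1,0 → slot 0 empty, not found.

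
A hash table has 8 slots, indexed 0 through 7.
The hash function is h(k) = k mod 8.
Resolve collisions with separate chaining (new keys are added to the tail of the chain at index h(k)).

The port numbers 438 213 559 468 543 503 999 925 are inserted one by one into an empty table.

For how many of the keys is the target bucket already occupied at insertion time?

Insert 438: h=6, bucket 6 empty → new chain.
Insert 213: h=5, bucket 5 empty → new chain.
Insert 559: h=7, bucket 7 empty → new chain.
Insert 468: h=4, bucket 4 empty → new chain.
Insert 543: h=7, bucket 7 nonempty → append to chain.
Insert 503: h=7, bucket 7 nonempty → append to chain.
Insert 999: h=7, bucket 7 nonempty → append to chain.
Insert 925: h=5, bucket 5 nonempty → append to chain.
Final buckets:
0: ∅
1: ∅
2: ∅
3: ∅
4: 468
5: 213 -> 925
6: 438
7: 559 -> 543 -> 503 -> 999

4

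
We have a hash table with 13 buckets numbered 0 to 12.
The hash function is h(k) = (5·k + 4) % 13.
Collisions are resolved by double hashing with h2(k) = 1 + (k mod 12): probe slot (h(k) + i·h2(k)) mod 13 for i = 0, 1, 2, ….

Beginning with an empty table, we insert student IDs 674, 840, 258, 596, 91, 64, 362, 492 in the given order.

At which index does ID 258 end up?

Insert 674: h=7, slot 7 empty => index 7.
Insert 840: h=5, slot 5 empty => index 5.
Insert 258: h=7, h2=7, slot 7 occupied => index 1.
Insert 596: h=7, h2=9, slot 7 occupied => index 3.
Insert 91: h=4, slot 4 empty => index 4.
Insert 64: h=12, slot 12 empty => index 12.
Insert 362: h=7, h2=3, slot 7 occupied => index 10.
Insert 492: h=7, h2=1, slot 7 occupied => index 8.
Table: [-, 258, -, 596, 91, 840, -, 674, 492, -, 362, -, 64]

1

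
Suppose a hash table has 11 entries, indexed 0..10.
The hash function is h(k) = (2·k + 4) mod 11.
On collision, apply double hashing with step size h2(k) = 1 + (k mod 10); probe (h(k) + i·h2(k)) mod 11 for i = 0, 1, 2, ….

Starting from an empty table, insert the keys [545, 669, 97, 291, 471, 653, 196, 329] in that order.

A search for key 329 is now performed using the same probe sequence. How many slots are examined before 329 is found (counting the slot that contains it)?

4

545: h=5 -> slot 5
669: h=0 -> slot 0
97: h=0, h2=8, probe 0,8 -> slot 8
291: h=3 -> slot 3
471: h=0, h2=2, probe 0,2 -> slot 2
653: h=1 -> slot 1
196: h=0, h2=7, probe 0,7 -> slot 7
329: h=2, h2=10, probe 2,1,0,10 -> slot 10
Table: [669, 653, 471, 291, -, 545, -, 196, 97, -, 329]
Lookup 329: h=2, h2=10, probe 2,1,0,10 → found at 10.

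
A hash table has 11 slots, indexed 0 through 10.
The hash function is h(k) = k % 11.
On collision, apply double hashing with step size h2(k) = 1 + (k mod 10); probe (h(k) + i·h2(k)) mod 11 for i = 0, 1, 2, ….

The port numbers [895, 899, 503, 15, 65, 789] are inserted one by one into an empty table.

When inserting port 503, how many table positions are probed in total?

895: h=4 -> slot 4
899: h=8 -> slot 8
503: h=8, h2=4, probe 8,1 -> slot 1
15: h=4, h2=6, probe 4,10 -> slot 10
65: h=10, h2=6, probe 10,5 -> slot 5
789: h=8, h2=10, probe 8,7 -> slot 7
Table: [., 503, ., ., 895, 65, ., 789, 899, ., 15]

2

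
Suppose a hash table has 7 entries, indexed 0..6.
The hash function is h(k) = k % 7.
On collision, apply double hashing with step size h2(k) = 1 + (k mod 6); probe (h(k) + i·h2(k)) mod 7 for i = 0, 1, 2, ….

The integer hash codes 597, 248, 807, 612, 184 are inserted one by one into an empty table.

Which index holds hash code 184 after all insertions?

0

597 hashes to 2; slot 2 is free => place at 2.
248 hashes to 3; slot 3 is free => place at 3.
807 hashes to 2, h2=4; 2 taken => place at 6.
612 hashes to 3, h2=1; 3 taken => place at 4.
184 hashes to 2, h2=5; 2 taken => place at 0.
Table: [184, _, 597, 248, 612, _, 807]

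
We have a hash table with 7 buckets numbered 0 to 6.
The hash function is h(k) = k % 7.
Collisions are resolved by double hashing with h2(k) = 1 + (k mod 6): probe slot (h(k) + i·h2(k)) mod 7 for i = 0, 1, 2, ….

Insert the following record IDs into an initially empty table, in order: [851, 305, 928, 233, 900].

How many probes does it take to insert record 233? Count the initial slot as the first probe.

2

851 hashes to 4; slot 4 is free => place at 4.
305 hashes to 4, h2=6; 4 taken => place at 3.
928 hashes to 4, h2=5; 4 taken => place at 2.
233 hashes to 2, h2=6; 2 taken => place at 1.
900 hashes to 4, h2=1; 4 taken => place at 5.
Table: [., 233, 928, 305, 851, 900, .]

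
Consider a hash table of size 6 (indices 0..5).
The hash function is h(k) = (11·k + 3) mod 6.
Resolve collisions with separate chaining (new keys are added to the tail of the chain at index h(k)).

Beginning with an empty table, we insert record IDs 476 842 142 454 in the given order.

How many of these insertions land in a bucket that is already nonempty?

2

476 → bucket 1
842 → bucket 1 (collision)
142 → bucket 5
454 → bucket 5 (collision)
Final buckets:
0: -
1: 476 -> 842
2: -
3: -
4: -
5: 142 -> 454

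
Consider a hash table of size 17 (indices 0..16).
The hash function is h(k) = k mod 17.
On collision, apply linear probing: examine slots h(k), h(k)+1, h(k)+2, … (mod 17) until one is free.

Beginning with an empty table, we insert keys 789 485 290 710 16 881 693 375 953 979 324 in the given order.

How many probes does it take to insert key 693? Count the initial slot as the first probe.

3

789: h=7 → slot 7
485: h=9 → slot 9
290: h=1 → slot 1
710: h=13 → slot 13
16: h=16 → slot 16
881: h=14 → slot 14
693: h=13, probe 13,14,15 → slot 15
375: h=1, probe 1,2 → slot 2
953: h=1, probe 1,2,3 → slot 3
979: h=10 → slot 10
324: h=1, probe 1,2,3,4 → slot 4
Table: [_, 290, 375, 953, 324, _, _, 789, _, 485, 979, _, _, 710, 881, 693, 16]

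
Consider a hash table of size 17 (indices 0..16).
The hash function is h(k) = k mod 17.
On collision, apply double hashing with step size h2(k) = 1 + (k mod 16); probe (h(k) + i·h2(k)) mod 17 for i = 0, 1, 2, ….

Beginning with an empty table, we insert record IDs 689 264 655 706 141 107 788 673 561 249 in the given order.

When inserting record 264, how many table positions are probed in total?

2

Insert 689: h=9, slot 9 empty => index 9.
Insert 264: h=9, h2=9, slot 9 occupied => index 1.
Insert 655: h=9, h2=16, slot 9 occupied => index 8.
Insert 706: h=9, h2=3, slot 9 occupied => index 12.
Insert 141: h=5, slot 5 empty => index 5.
Insert 107: h=5, h2=12, slot 5 occupied => index 0.
Insert 788: h=6, slot 6 empty => index 6.
Insert 673: h=10, slot 10 empty => index 10.
Insert 561: h=0, h2=2, slot 0 occupied => index 2.
Insert 249: h=11, slot 11 empty => index 11.
Table: [107, 264, 561, ., ., 141, 788, ., 655, 689, 673, 249, 706, ., ., ., .]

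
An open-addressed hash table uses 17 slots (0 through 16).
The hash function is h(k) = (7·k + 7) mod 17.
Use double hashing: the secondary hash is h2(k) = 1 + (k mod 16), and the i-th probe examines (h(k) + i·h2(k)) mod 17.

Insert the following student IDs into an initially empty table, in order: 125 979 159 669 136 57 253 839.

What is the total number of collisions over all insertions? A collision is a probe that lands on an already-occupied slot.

125 hashes to 15; slot 15 is free => place at 15.
979 hashes to 9; slot 9 is free => place at 9.
159 hashes to 15, h2=16; 15 taken => place at 14.
669 hashes to 15, h2=14; 15 taken => place at 12.
136 hashes to 7; slot 7 is free => place at 7.
57 hashes to 15, h2=10; 15 taken => place at 8.
253 hashes to 10; slot 10 is free => place at 10.
839 hashes to 15, h2=8; 15 taken => place at 6.
Table: [-, -, -, -, -, -, 839, 136, 57, 979, 253, -, 669, -, 159, 125, -]

4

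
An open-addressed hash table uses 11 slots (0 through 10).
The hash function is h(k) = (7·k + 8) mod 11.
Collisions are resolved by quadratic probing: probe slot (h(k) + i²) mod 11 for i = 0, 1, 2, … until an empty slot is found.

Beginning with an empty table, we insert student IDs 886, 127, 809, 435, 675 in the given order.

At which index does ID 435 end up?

4

886: h=6 → slot 6
127: h=6, probe 6,7 → slot 7
809: h=6, probe 6,7,10 → slot 10
435: h=6, probe 6,7,10,4 → slot 4
675: h=3 → slot 3
Table: [_, _, _, 675, 435, _, 886, 127, _, _, 809]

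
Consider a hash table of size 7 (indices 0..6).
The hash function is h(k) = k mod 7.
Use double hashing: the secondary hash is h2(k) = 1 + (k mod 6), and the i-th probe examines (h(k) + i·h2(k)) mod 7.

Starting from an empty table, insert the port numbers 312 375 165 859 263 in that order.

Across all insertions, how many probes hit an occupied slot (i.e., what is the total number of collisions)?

5

312: h=4 -> slot 4
375: h=4, h2=4, probe 4,1 -> slot 1
165: h=4, h2=4, probe 4,1,5 -> slot 5
859: h=5, h2=2, probe 5,0 -> slot 0
263: h=4, h2=6, probe 4,3 -> slot 3
Table: [859, 375, _, 263, 312, 165, _]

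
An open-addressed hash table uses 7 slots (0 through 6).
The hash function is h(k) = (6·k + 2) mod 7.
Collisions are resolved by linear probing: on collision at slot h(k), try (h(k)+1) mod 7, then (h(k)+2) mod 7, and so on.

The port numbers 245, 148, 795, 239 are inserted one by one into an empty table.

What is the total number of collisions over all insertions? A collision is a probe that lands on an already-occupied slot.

2

Insert 245: h=2, slot 2 empty -> index 2.
Insert 148: h=1, slot 1 empty -> index 1.
Insert 795: h=5, slot 5 empty -> index 5.
Insert 239: h=1, slots 1,2 occupied -> index 3.
Table: [., 148, 245, 239, ., 795, .]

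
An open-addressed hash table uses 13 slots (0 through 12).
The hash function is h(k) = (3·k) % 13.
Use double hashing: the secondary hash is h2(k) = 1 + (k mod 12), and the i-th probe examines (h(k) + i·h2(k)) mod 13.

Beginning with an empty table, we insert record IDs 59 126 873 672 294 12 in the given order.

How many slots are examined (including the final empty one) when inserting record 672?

2

59: h=8 => slot 8
126: h=1 => slot 1
873: h=6 => slot 6
672: h=1, h2=1, probe 1,2 => slot 2
294: h=11 => slot 11
12: h=10 => slot 10
Table: [_, 126, 672, _, _, _, 873, _, 59, _, 12, 294, _]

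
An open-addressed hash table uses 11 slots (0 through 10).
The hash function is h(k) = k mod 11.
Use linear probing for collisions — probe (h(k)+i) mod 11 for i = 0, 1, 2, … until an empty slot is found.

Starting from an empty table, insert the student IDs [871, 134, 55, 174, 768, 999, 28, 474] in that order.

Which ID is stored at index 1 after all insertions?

871: h=2 -> slot 2
134: h=2, probe 2,3 -> slot 3
55: h=0 -> slot 0
174: h=9 -> slot 9
768: h=9, probe 9,10 -> slot 10
999: h=9, probe 9,10,0,1 -> slot 1
28: h=6 -> slot 6
474: h=1, probe 1,2,3,4 -> slot 4
Table: [55, 999, 871, 134, 474, —, 28, —, —, 174, 768]

999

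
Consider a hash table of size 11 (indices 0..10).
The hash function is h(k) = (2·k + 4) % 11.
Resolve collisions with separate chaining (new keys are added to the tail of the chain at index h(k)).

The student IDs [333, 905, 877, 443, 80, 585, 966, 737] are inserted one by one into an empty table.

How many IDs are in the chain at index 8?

1

Insert 333: h=10, bucket 10 empty → new chain.
Insert 905: h=10, bucket 10 nonempty → append to chain.
Insert 877: h=9, bucket 9 empty → new chain.
Insert 443: h=10, bucket 10 nonempty → append to chain.
Insert 80: h=10, bucket 10 nonempty → append to chain.
Insert 585: h=8, bucket 8 empty → new chain.
Insert 966: h=0, bucket 0 empty → new chain.
Insert 737: h=4, bucket 4 empty → new chain.
Final buckets:
0: 966
1: —
2: —
3: —
4: 737
5: —
6: —
7: —
8: 585
9: 877
10: 333 -> 905 -> 443 -> 80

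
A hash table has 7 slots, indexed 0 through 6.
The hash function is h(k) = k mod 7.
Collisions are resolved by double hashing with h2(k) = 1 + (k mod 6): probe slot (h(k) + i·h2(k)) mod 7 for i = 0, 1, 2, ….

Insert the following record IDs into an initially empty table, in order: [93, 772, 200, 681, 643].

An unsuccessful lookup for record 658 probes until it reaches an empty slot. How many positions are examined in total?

93: h=2 → slot 2
772: h=2, h2=5, probe 2,0 → slot 0
200: h=4 → slot 4
681: h=2, h2=4, probe 2,6 → slot 6
643: h=6, h2=2, probe 6,1 → slot 1
Table: [772, 643, 93, -, 200, -, 681]
Lookup 658: h=0, h2=5, probe 0,5 → slot 5 empty, not found.

2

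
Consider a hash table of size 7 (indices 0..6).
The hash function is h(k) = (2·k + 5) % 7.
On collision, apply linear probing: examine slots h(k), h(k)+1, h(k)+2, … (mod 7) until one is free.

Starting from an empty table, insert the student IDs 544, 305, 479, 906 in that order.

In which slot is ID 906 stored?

5

544 hashes to 1; slot 1 is free -> place at 1.
305 hashes to 6; slot 6 is free -> place at 6.
479 hashes to 4; slot 4 is free -> place at 4.
906 hashes to 4; 4 taken -> place at 5.
Table: [_, 544, _, _, 479, 906, 305]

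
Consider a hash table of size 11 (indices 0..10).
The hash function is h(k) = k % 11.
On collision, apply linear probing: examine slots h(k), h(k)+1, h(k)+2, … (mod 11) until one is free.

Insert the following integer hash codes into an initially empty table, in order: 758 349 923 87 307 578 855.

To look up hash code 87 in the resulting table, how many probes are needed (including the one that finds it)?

3

758 hashes to 10; slot 10 is free => place at 10.
349 hashes to 8; slot 8 is free => place at 8.
923 hashes to 10; 10 taken => place at 0.
87 hashes to 10; 10,0 taken => place at 1.
307 hashes to 10; 10,0,1 taken => place at 2.
578 hashes to 6; slot 6 is free => place at 6.
855 hashes to 8; 8 taken => place at 9.
Table: [923, 87, 307, ., ., ., 578, ., 349, 855, 758]
Lookup 87: h=10, probe 10,0,1 → found at 1.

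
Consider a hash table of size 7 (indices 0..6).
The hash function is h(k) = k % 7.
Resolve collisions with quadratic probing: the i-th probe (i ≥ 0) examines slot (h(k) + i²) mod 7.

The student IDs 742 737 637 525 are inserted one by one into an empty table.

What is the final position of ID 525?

4

742 hashes to 0; slot 0 is free -> place at 0.
737 hashes to 2; slot 2 is free -> place at 2.
637 hashes to 0; 0 taken -> place at 1.
525 hashes to 0; 0,1 taken -> place at 4.
Table: [742, 637, 737, ∅, 525, ∅, ∅]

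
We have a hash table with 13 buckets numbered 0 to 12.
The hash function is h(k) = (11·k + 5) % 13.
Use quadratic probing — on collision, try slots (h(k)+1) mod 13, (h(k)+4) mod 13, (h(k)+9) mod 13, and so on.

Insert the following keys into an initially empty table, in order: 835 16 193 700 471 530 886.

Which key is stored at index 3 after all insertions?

471

Insert 835: h=12, slot 12 empty → index 12.
Insert 16: h=12, slot 12 occupied → index 0.
Insert 193: h=9, slot 9 empty → index 9.
Insert 700: h=9, slot 9 occupied → index 10.
Insert 471: h=12, slots 12,0 occupied → index 3.
Insert 530: h=11, slot 11 empty → index 11.
Insert 886: h=1, slot 1 empty → index 1.
Table: [16, 886, -, 471, -, -, -, -, -, 193, 700, 530, 835]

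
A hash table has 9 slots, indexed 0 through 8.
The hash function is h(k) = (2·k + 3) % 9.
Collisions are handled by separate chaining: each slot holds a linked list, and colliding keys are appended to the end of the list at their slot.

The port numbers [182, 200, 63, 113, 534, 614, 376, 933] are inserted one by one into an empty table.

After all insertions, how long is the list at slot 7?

3

Insert 182: h=7, bucket 7 empty → new chain.
Insert 200: h=7, bucket 7 nonempty → append to chain.
Insert 63: h=3, bucket 3 empty → new chain.
Insert 113: h=4, bucket 4 empty → new chain.
Insert 534: h=0, bucket 0 empty → new chain.
Insert 614: h=7, bucket 7 nonempty → append to chain.
Insert 376: h=8, bucket 8 empty → new chain.
Insert 933: h=6, bucket 6 empty → new chain.
Final buckets:
0: 534
1: ∅
2: ∅
3: 63
4: 113
5: ∅
6: 933
7: 182 -> 200 -> 614
8: 376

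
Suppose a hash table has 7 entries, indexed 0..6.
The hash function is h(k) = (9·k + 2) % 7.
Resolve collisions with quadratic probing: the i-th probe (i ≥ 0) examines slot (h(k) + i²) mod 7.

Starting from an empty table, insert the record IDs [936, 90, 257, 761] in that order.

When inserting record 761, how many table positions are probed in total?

936: h=5 → slot 5
90: h=0 → slot 0
257: h=5, probe 5,6 → slot 6
761: h=5, probe 5,6,2 → slot 2
Table: [90, —, 761, —, —, 936, 257]

3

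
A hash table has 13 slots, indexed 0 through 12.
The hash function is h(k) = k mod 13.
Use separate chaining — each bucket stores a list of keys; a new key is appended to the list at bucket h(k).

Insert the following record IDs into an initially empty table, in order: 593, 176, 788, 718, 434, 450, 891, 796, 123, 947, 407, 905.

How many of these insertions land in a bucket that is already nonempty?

Insert 593: h=8, bucket 8 empty → new chain.
Insert 176: h=7, bucket 7 empty → new chain.
Insert 788: h=8, bucket 8 nonempty → append to chain.
Insert 718: h=3, bucket 3 empty → new chain.
Insert 434: h=5, bucket 5 empty → new chain.
Insert 450: h=8, bucket 8 nonempty → append to chain.
Insert 891: h=7, bucket 7 nonempty → append to chain.
Insert 796: h=3, bucket 3 nonempty → append to chain.
Insert 123: h=6, bucket 6 empty → new chain.
Insert 947: h=11, bucket 11 empty → new chain.
Insert 407: h=4, bucket 4 empty → new chain.
Insert 905: h=8, bucket 8 nonempty → append to chain.
Final buckets:
0: .
1: .
2: .
3: 718 -> 796
4: 407
5: 434
6: 123
7: 176 -> 891
8: 593 -> 788 -> 450 -> 905
9: .
10: .
11: 947
12: .

5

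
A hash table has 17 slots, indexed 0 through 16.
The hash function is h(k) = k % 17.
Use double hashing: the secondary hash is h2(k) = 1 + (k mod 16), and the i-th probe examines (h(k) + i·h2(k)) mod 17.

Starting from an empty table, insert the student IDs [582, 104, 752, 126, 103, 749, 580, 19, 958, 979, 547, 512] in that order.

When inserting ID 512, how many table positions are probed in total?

7

582 hashes to 4; slot 4 is free => place at 4.
104 hashes to 2; slot 2 is free => place at 2.
752 hashes to 4, h2=1; 4 taken => place at 5.
126 hashes to 7; slot 7 is free => place at 7.
103 hashes to 1; slot 1 is free => place at 1.
749 hashes to 1, h2=14; 1 taken => place at 15.
580 hashes to 2, h2=5; 2,7 taken => place at 12.
19 hashes to 2, h2=4; 2 taken => place at 6.
958 hashes to 6, h2=15; 6,4,2 taken => place at 0.
979 hashes to 10; slot 10 is free => place at 10.
547 hashes to 3; slot 3 is free => place at 3.
512 hashes to 2, h2=1; 2,3,4,5,6,7 taken => place at 8.
Table: [958, 103, 104, 547, 582, 752, 19, 126, 512, _, 979, _, 580, _, _, 749, _]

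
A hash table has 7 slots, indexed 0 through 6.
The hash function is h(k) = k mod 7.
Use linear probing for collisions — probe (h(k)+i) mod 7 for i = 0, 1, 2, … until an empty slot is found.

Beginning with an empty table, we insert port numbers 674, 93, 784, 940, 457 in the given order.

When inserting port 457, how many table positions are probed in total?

Insert 674: h=2, slot 2 empty → index 2.
Insert 93: h=2, slot 2 occupied → index 3.
Insert 784: h=0, slot 0 empty → index 0.
Insert 940: h=2, slots 2,3 occupied → index 4.
Insert 457: h=2, slots 2,3,4 occupied → index 5.
Table: [784, ∅, 674, 93, 940, 457, ∅]

4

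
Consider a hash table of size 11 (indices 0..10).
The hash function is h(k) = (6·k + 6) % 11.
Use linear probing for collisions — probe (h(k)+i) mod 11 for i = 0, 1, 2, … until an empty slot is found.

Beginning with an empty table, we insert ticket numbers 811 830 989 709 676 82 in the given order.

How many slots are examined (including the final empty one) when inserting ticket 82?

4

811: h=10 => slot 10
830: h=3 => slot 3
989: h=0 => slot 0
709: h=3, probe 3,4 => slot 4
676: h=3, probe 3,4,5 => slot 5
82: h=3, probe 3,4,5,6 => slot 6
Table: [989, ., ., 830, 709, 676, 82, ., ., ., 811]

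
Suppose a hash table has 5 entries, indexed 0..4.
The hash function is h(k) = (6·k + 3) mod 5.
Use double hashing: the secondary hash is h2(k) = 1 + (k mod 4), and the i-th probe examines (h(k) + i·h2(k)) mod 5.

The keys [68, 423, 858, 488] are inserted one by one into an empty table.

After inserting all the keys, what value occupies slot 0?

68: h=1 -> slot 1
423: h=1, h2=4, probe 1,0 -> slot 0
858: h=1, h2=3, probe 1,4 -> slot 4
488: h=1, h2=1, probe 1,2 -> slot 2
Table: [423, 68, 488, ∅, 858]

423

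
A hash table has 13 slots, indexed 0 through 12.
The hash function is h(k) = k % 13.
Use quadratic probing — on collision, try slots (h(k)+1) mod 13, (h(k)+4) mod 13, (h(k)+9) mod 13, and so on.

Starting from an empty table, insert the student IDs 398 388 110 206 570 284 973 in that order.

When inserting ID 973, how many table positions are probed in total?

5

398: h=8 → slot 8
388: h=11 → slot 11
110: h=6 → slot 6
206: h=11, probe 11,12 → slot 12
570: h=11, probe 11,12,2 → slot 2
284: h=11, probe 11,12,2,7 → slot 7
973: h=11, probe 11,12,2,7,1 → slot 1
Table: [∅, 973, 570, ∅, ∅, ∅, 110, 284, 398, ∅, ∅, 388, 206]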